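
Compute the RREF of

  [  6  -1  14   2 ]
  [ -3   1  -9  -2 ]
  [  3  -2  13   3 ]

[[1, 0, 5/3, 0], [0, 1, -4, 0], [0, 0, 0, 1]]

r1 ← 1/6·r1
  [  1  -1/6  7/3  1/3 ]
  [ -3     1   -9   -2 ]
  [  3    -2   13    3 ]
r2 ← r2 + 3·r1
  [ 1  -1/6  7/3  1/3 ]
  [ 0   1/2   -2   -1 ]
  [ 3    -2   13    3 ]
r3 ← r3 − 3·r1
  [ 1  -1/6  7/3  1/3 ]
  [ 0   1/2   -2   -1 ]
  [ 0  -3/2    6    2 ]
r2 ← 2·r2
  [ 1  -1/6  7/3  1/3 ]
  [ 0     1   -4   -2 ]
  [ 0  -3/2    6    2 ]
r3 ← r3 + 3/2·r2
  [ 1  -1/6  7/3  1/3 ]
  [ 0     1   -4   -2 ]
  [ 0     0    0   -1 ]
r3 ← -1·r3
  [ 1  -1/6  7/3  1/3 ]
  [ 0     1   -4   -2 ]
  [ 0     0    0    1 ]
r2 ← r2 + 2·r3
  [ 1  -1/6  7/3  1/3 ]
  [ 0     1   -4    0 ]
  [ 0     0    0    1 ]
r1 ← r1 − 1/3·r3
  [ 1  -1/6  7/3  0 ]
  [ 0     1   -4  0 ]
  [ 0     0    0  1 ]
r1 ← r1 + 1/6·r2
  [ 1  0  5/3  0 ]
  [ 0  1   -4  0 ]
  [ 0  0    0  1 ]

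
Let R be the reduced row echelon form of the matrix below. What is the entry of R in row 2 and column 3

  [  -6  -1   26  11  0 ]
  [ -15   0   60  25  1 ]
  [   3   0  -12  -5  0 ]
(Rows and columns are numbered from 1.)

ρ1 -> -1/6·ρ1
  [   1  1/6  -13/3  -11/6  0 ]
  [ -15    0     60     25  1 ]
  [   3    0    -12     -5  0 ]
ρ2 -> ρ2 + 15·ρ1
  [ 1  1/6  -13/3  -11/6  0 ]
  [ 0  5/2     -5   -5/2  1 ]
  [ 3    0    -12     -5  0 ]
ρ3 -> ρ3 − 3·ρ1
  [ 1   1/6  -13/3  -11/6  0 ]
  [ 0   5/2     -5   -5/2  1 ]
  [ 0  -1/2      1    1/2  0 ]
ρ2 -> 2/5·ρ2
  [ 1   1/6  -13/3  -11/6    0 ]
  [ 0     1     -2     -1  2/5 ]
  [ 0  -1/2      1    1/2    0 ]
ρ3 -> ρ3 + 1/2·ρ2
  [ 1  1/6  -13/3  -11/6    0 ]
  [ 0    1     -2     -1  2/5 ]
  [ 0    0      0      0  1/5 ]
ρ3 -> 5·ρ3
  [ 1  1/6  -13/3  -11/6    0 ]
  [ 0    1     -2     -1  2/5 ]
  [ 0    0      0      0    1 ]
ρ2 -> ρ2 − 2/5·ρ3
  [ 1  1/6  -13/3  -11/6  0 ]
  [ 0    1     -2     -1  0 ]
  [ 0    0      0      0  1 ]
ρ1 -> ρ1 − 1/6·ρ2
  [ 1  0  -4  -5/3  0 ]
  [ 0  1  -2    -1  0 ]
  [ 0  0   0     0  1 ]

-2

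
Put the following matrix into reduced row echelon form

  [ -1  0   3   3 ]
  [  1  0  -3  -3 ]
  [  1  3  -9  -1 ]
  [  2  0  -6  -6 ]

[[1, 0, -3, -3], [0, 1, -2, 2/3], [0, 0, 0, 0], [0, 0, 0, 0]]

R1 := -1·R1
  [ 1  0  -3  -3 ]
  [ 1  0  -3  -3 ]
  [ 1  3  -9  -1 ]
  [ 2  0  -6  -6 ]
R2 := R2 − R1
  [ 1  0  -3  -3 ]
  [ 0  0   0   0 ]
  [ 1  3  -9  -1 ]
  [ 2  0  -6  -6 ]
R3 := R3 − R1
  [ 1  0  -3  -3 ]
  [ 0  0   0   0 ]
  [ 0  3  -6   2 ]
  [ 2  0  -6  -6 ]
R4 := R4 − 2·R1
  [ 1  0  -3  -3 ]
  [ 0  0   0   0 ]
  [ 0  3  -6   2 ]
  [ 0  0   0   0 ]
R2 <=> R3
  [ 1  0  -3  -3 ]
  [ 0  3  -6   2 ]
  [ 0  0   0   0 ]
  [ 0  0   0   0 ]
R2 := 1/3·R2
  [ 1  0  -3   -3 ]
  [ 0  1  -2  2/3 ]
  [ 0  0   0    0 ]
  [ 0  0   0    0 ]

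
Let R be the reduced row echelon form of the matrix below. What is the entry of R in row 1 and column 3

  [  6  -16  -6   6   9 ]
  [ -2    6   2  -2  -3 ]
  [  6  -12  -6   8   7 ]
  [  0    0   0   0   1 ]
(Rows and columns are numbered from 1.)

-1

r1 ← 1/6·r1
r2 ← r2 + 2·r1
r3 ← r3 − 6·r1
r2 ← 3/2·r2
r3 ← r3 − 4·r2
r3 ← 1/2·r3
r3 ← r3 + r4
r1 ← r1 − 3/2·r4
r1 ← r1 − r3
r1 ← r1 + 8/3·r2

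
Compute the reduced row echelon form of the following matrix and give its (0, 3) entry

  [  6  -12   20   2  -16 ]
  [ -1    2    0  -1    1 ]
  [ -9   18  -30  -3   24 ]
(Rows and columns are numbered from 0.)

1

r1 := 1/6·r1
r2 := r2 + r1
r3 := r3 + 9·r1
r2 := 3/10·r2
r1 := r1 − 10/3·r2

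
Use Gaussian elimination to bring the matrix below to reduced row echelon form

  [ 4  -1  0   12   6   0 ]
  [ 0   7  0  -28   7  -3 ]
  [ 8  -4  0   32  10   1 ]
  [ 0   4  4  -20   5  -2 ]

[[1, 0, 0, 2, 7/4, 0], [0, 1, 0, -4, 1, 0], [0, 0, 1, -1, 1/4, 0], [0, 0, 0, 0, 0, 1]]

R1 → 1/4·R1
  [ 1  -1/4  0    3  3/2   0 ]
  [ 0     7  0  -28    7  -3 ]
  [ 8    -4  0   32   10   1 ]
  [ 0     4  4  -20    5  -2 ]
R3 → R3 − 8·R1
  [ 1  -1/4  0    3  3/2   0 ]
  [ 0     7  0  -28    7  -3 ]
  [ 0    -2  0    8   -2   1 ]
  [ 0     4  4  -20    5  -2 ]
R2 → 1/7·R2
  [ 1  -1/4  0    3  3/2     0 ]
  [ 0     1  0   -4    1  -3/7 ]
  [ 0    -2  0    8   -2     1 ]
  [ 0     4  4  -20    5    -2 ]
R3 → R3 + 2·R2
  [ 1  -1/4  0    3  3/2     0 ]
  [ 0     1  0   -4    1  -3/7 ]
  [ 0     0  0    0    0   1/7 ]
  [ 0     4  4  -20    5    -2 ]
R4 → R4 − 4·R2
  [ 1  -1/4  0   3  3/2     0 ]
  [ 0     1  0  -4    1  -3/7 ]
  [ 0     0  0   0    0   1/7 ]
  [ 0     0  4  -4    1  -2/7 ]
R3 <-> R4
  [ 1  -1/4  0   3  3/2     0 ]
  [ 0     1  0  -4    1  -3/7 ]
  [ 0     0  4  -4    1  -2/7 ]
  [ 0     0  0   0    0   1/7 ]
R3 → 1/4·R3
  [ 1  -1/4  0   3  3/2      0 ]
  [ 0     1  0  -4    1   -3/7 ]
  [ 0     0  1  -1  1/4  -1/14 ]
  [ 0     0  0   0    0    1/7 ]
R4 → 7·R4
  [ 1  -1/4  0   3  3/2      0 ]
  [ 0     1  0  -4    1   -3/7 ]
  [ 0     0  1  -1  1/4  -1/14 ]
  [ 0     0  0   0    0      1 ]
R3 → R3 + 1/14·R4
  [ 1  -1/4  0   3  3/2     0 ]
  [ 0     1  0  -4    1  -3/7 ]
  [ 0     0  1  -1  1/4     0 ]
  [ 0     0  0   0    0     1 ]
R2 → R2 + 3/7·R4
  [ 1  -1/4  0   3  3/2  0 ]
  [ 0     1  0  -4    1  0 ]
  [ 0     0  1  -1  1/4  0 ]
  [ 0     0  0   0    0  1 ]
R1 → R1 + 1/4·R2
  [ 1  0  0   2  7/4  0 ]
  [ 0  1  0  -4    1  0 ]
  [ 0  0  1  -1  1/4  0 ]
  [ 0  0  0   0    0  1 ]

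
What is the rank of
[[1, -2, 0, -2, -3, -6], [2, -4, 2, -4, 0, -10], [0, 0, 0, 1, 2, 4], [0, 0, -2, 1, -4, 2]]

Subtract 2 times R1 from R2.
  [ 1  -2   0  -2  -3  -6 ]
  [ 0   0   2   0   6   2 ]
  [ 0   0   0   1   2   4 ]
  [ 0   0  -2   1  -4   2 ]
Multiply R2 by 1/2.
  [ 1  -2   0  -2  -3  -6 ]
  [ 0   0   1   0   3   1 ]
  [ 0   0   0   1   2   4 ]
  [ 0   0  -2   1  -4   2 ]
Add 2 times R2 to R4.
  [ 1  -2  0  -2  -3  -6 ]
  [ 0   0  1   0   3   1 ]
  [ 0   0  0   1   2   4 ]
  [ 0   0  0   1   2   4 ]
Subtract R3 from R4.
  [ 1  -2  0  -2  -3  -6 ]
  [ 0   0  1   0   3   1 ]
  [ 0   0  0   1   2   4 ]
  [ 0   0  0   0   0   0 ]
Add 2 times R3 to R1.
  [ 1  -2  0  0  1  2 ]
  [ 0   0  1  0  3  1 ]
  [ 0   0  0  1  2  4 ]
  [ 0   0  0  0  0  0 ]
The reduced form has 3 nonzero rows.

rank = 3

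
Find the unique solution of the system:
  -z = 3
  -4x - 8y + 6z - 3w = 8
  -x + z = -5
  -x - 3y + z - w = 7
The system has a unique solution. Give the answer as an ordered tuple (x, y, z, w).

Form the augmented matrix and row-reduce:
  [  0   0  -1   0  |   3 ]
  [ -4  -8   6  -3  |   8 ]
  [ -1   0   1   0  |  -5 ]
  [ -1  -3   1  -1  |   7 ]
ρ1 ↔ ρ2
  [ -4  -8   6  -3  |   8 ]
  [  0   0  -1   0  |   3 ]
  [ -1   0   1   0  |  -5 ]
  [ -1  -3   1  -1  |   7 ]
ρ1 := -1/4·ρ1
  [  1   2  -3/2  3/4  |  -2 ]
  [  0   0    -1    0  |   3 ]
  [ -1   0     1    0  |  -5 ]
  [ -1  -3     1   -1  |   7 ]
ρ3 := ρ3 + ρ1
  [  1   2  -3/2  3/4  |  -2 ]
  [  0   0    -1    0  |   3 ]
  [  0   2  -1/2  3/4  |  -7 ]
  [ -1  -3     1   -1  |   7 ]
ρ4 := ρ4 + ρ1
  [ 1   2  -3/2   3/4  |  -2 ]
  [ 0   0    -1     0  |   3 ]
  [ 0   2  -1/2   3/4  |  -7 ]
  [ 0  -1  -1/2  -1/4  |   5 ]
ρ2 ↔ ρ3
  [ 1   2  -3/2   3/4  |  -2 ]
  [ 0   2  -1/2   3/4  |  -7 ]
  [ 0   0    -1     0  |   3 ]
  [ 0  -1  -1/2  -1/4  |   5 ]
ρ2 := 1/2·ρ2
  [ 1   2  -3/2   3/4  |    -2 ]
  [ 0   1  -1/4   3/8  |  -7/2 ]
  [ 0   0    -1     0  |     3 ]
  [ 0  -1  -1/2  -1/4  |     5 ]
ρ4 := ρ4 + ρ2
  [ 1  2  -3/2  3/4  |    -2 ]
  [ 0  1  -1/4  3/8  |  -7/2 ]
  [ 0  0    -1    0  |     3 ]
  [ 0  0  -3/4  1/8  |   3/2 ]
ρ3 := -1·ρ3
  [ 1  2  -3/2  3/4  |    -2 ]
  [ 0  1  -1/4  3/8  |  -7/2 ]
  [ 0  0     1    0  |    -3 ]
  [ 0  0  -3/4  1/8  |   3/2 ]
ρ4 := ρ4 + 3/4·ρ3
  [ 1  2  -3/2  3/4  |    -2 ]
  [ 0  1  -1/4  3/8  |  -7/2 ]
  [ 0  0     1    0  |    -3 ]
  [ 0  0     0  1/8  |  -3/4 ]
ρ4 := 8·ρ4
  [ 1  2  -3/2  3/4  |    -2 ]
  [ 0  1  -1/4  3/8  |  -7/2 ]
  [ 0  0     1    0  |    -3 ]
  [ 0  0     0    1  |    -6 ]
ρ2 := ρ2 − 3/8·ρ4
  [ 1  2  -3/2  3/4  |    -2 ]
  [ 0  1  -1/4    0  |  -5/4 ]
  [ 0  0     1    0  |    -3 ]
  [ 0  0     0    1  |    -6 ]
ρ1 := ρ1 − 3/4·ρ4
  [ 1  2  -3/2  0  |   5/2 ]
  [ 0  1  -1/4  0  |  -5/4 ]
  [ 0  0     1  0  |    -3 ]
  [ 0  0     0  1  |    -6 ]
ρ2 := ρ2 + 1/4·ρ3
  [ 1  2  -3/2  0  |  5/2 ]
  [ 0  1     0  0  |   -2 ]
  [ 0  0     1  0  |   -3 ]
  [ 0  0     0  1  |   -6 ]
ρ1 := ρ1 + 3/2·ρ3
  [ 1  2  0  0  |  -2 ]
  [ 0  1  0  0  |  -2 ]
  [ 0  0  1  0  |  -3 ]
  [ 0  0  0  1  |  -6 ]
ρ1 := ρ1 − 2·ρ2
  [ 1  0  0  0  |   2 ]
  [ 0  1  0  0  |  -2 ]
  [ 0  0  1  0  |  -3 ]
  [ 0  0  0  1  |  -6 ]
Reading off the last column: x = 2, y = -2, z = -3, w = -6.

(2, -2, -3, -6)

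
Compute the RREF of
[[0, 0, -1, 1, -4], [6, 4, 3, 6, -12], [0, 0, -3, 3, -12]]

Swap R1 and R2.
  [ 6  4   3  6  -12 ]
  [ 0  0  -1  1   -4 ]
  [ 0  0  -3  3  -12 ]
Multiply R1 by 1/6.
  [ 1  2/3  1/2  1   -2 ]
  [ 0    0   -1  1   -4 ]
  [ 0    0   -3  3  -12 ]
Multiply R2 by -1.
  [ 1  2/3  1/2   1   -2 ]
  [ 0    0    1  -1    4 ]
  [ 0    0   -3   3  -12 ]
Add 3 times R2 to R3.
  [ 1  2/3  1/2   1  -2 ]
  [ 0    0    1  -1   4 ]
  [ 0    0    0   0   0 ]
Subtract 1/2 times R2 from R1.
  [ 1  2/3  0  3/2  -4 ]
  [ 0    0  1   -1   4 ]
  [ 0    0  0    0   0 ]

[[1, 2/3, 0, 3/2, -4], [0, 0, 1, -1, 4], [0, 0, 0, 0, 0]]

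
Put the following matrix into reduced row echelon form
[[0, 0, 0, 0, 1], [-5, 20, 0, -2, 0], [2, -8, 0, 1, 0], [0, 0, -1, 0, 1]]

[[1, -4, 0, 0, 0], [0, 0, 1, 0, 0], [0, 0, 0, 1, 0], [0, 0, 0, 0, 1]]

R1 <=> R2
  [ -5  20   0  -2  0 ]
  [  0   0   0   0  1 ]
  [  2  -8   0   1  0 ]
  [  0   0  -1   0  1 ]
R1 → -1/5·R1
  [ 1  -4   0  2/5  0 ]
  [ 0   0   0    0  1 ]
  [ 2  -8   0    1  0 ]
  [ 0   0  -1    0  1 ]
R3 → R3 − 2·R1
  [ 1  -4   0  2/5  0 ]
  [ 0   0   0    0  1 ]
  [ 0   0   0  1/5  0 ]
  [ 0   0  -1    0  1 ]
R2 <=> R4
  [ 1  -4   0  2/5  0 ]
  [ 0   0  -1    0  1 ]
  [ 0   0   0  1/5  0 ]
  [ 0   0   0    0  1 ]
R2 → -1·R2
  [ 1  -4  0  2/5   0 ]
  [ 0   0  1    0  -1 ]
  [ 0   0  0  1/5   0 ]
  [ 0   0  0    0   1 ]
R3 → 5·R3
  [ 1  -4  0  2/5   0 ]
  [ 0   0  1    0  -1 ]
  [ 0   0  0    1   0 ]
  [ 0   0  0    0   1 ]
R2 → R2 + R4
  [ 1  -4  0  2/5  0 ]
  [ 0   0  1    0  0 ]
  [ 0   0  0    1  0 ]
  [ 0   0  0    0  1 ]
R1 → R1 − 2/5·R3
  [ 1  -4  0  0  0 ]
  [ 0   0  1  0  0 ]
  [ 0   0  0  1  0 ]
  [ 0   0  0  0  1 ]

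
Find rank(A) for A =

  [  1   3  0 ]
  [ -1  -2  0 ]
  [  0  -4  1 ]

R2 ← R2 + R1
  [ 1   3  0 ]
  [ 0   1  0 ]
  [ 0  -4  1 ]
R3 ← R3 + 4·R2
  [ 1  3  0 ]
  [ 0  1  0 ]
  [ 0  0  1 ]
R1 ← R1 − 3·R2
  [ 1  0  0 ]
  [ 0  1  0 ]
  [ 0  0  1 ]
The reduced form has 3 nonzero rows.

rank = 3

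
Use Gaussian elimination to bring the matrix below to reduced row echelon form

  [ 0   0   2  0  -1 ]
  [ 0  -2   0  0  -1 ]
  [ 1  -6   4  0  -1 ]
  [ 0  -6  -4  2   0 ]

[[1, 0, 0, 0, 4], [0, 1, 0, 0, 1/2], [0, 0, 1, 0, -1/2], [0, 0, 0, 1, 1/2]]

R1 <=> R3
  [ 1  -6   4  0  -1 ]
  [ 0  -2   0  0  -1 ]
  [ 0   0   2  0  -1 ]
  [ 0  -6  -4  2   0 ]
R2 := -1/2·R2
  [ 1  -6   4  0   -1 ]
  [ 0   1   0  0  1/2 ]
  [ 0   0   2  0   -1 ]
  [ 0  -6  -4  2    0 ]
R4 := R4 + 6·R2
  [ 1  -6   4  0   -1 ]
  [ 0   1   0  0  1/2 ]
  [ 0   0   2  0   -1 ]
  [ 0   0  -4  2    3 ]
R3 := 1/2·R3
  [ 1  -6   4  0    -1 ]
  [ 0   1   0  0   1/2 ]
  [ 0   0   1  0  -1/2 ]
  [ 0   0  -4  2     3 ]
R4 := R4 + 4·R3
  [ 1  -6  4  0    -1 ]
  [ 0   1  0  0   1/2 ]
  [ 0   0  1  0  -1/2 ]
  [ 0   0  0  2     1 ]
R4 := 1/2·R4
  [ 1  -6  4  0    -1 ]
  [ 0   1  0  0   1/2 ]
  [ 0   0  1  0  -1/2 ]
  [ 0   0  0  1   1/2 ]
R1 := R1 − 4·R3
  [ 1  -6  0  0     1 ]
  [ 0   1  0  0   1/2 ]
  [ 0   0  1  0  -1/2 ]
  [ 0   0  0  1   1/2 ]
R1 := R1 + 6·R2
  [ 1  0  0  0     4 ]
  [ 0  1  0  0   1/2 ]
  [ 0  0  1  0  -1/2 ]
  [ 0  0  0  1   1/2 ]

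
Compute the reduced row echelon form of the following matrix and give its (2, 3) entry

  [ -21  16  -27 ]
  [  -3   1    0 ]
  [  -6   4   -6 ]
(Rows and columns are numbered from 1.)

ρ1 ← -1/21·ρ1
  [  1  -16/21  9/7 ]
  [ -3       1    0 ]
  [ -6       4   -6 ]
ρ2 ← ρ2 + 3·ρ1
  [  1  -16/21   9/7 ]
  [  0    -9/7  27/7 ]
  [ -6       4    -6 ]
ρ3 ← ρ3 + 6·ρ1
  [ 1  -16/21   9/7 ]
  [ 0    -9/7  27/7 ]
  [ 0    -4/7  12/7 ]
ρ2 ← -7/9·ρ2
  [ 1  -16/21   9/7 ]
  [ 0       1    -3 ]
  [ 0    -4/7  12/7 ]
ρ3 ← ρ3 + 4/7·ρ2
  [ 1  -16/21  9/7 ]
  [ 0       1   -3 ]
  [ 0       0    0 ]
ρ1 ← ρ1 + 16/21·ρ2
  [ 1  0  -1 ]
  [ 0  1  -3 ]
  [ 0  0   0 ]

-3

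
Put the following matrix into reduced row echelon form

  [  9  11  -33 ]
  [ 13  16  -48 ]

R1 := 1/9·R1
  [  1  11/9  -11/3 ]
  [ 13    16    -48 ]
R2 := R2 − 13·R1
  [ 1  11/9  -11/3 ]
  [ 0   1/9   -1/3 ]
R2 := 9·R2
  [ 1  11/9  -11/3 ]
  [ 0     1     -3 ]
R1 := R1 − 11/9·R2
  [ 1  0   0 ]
  [ 0  1  -3 ]

[[1, 0, 0], [0, 1, -3]]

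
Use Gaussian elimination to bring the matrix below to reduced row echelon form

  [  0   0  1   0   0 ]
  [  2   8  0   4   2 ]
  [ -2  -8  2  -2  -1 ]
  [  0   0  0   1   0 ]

[[1, 4, 0, 0, 0], [0, 0, 1, 0, 0], [0, 0, 0, 1, 0], [0, 0, 0, 0, 1]]

R1 <-> R2
  [  2   8  0   4   2 ]
  [  0   0  1   0   0 ]
  [ -2  -8  2  -2  -1 ]
  [  0   0  0   1   0 ]
R1 ← 1/2·R1
  [  1   4  0   2   1 ]
  [  0   0  1   0   0 ]
  [ -2  -8  2  -2  -1 ]
  [  0   0  0   1   0 ]
R3 ← R3 + 2·R1
  [ 1  4  0  2  1 ]
  [ 0  0  1  0  0 ]
  [ 0  0  2  2  1 ]
  [ 0  0  0  1  0 ]
R3 ← R3 − 2·R2
  [ 1  4  0  2  1 ]
  [ 0  0  1  0  0 ]
  [ 0  0  0  2  1 ]
  [ 0  0  0  1  0 ]
R3 ← 1/2·R3
  [ 1  4  0  2    1 ]
  [ 0  0  1  0    0 ]
  [ 0  0  0  1  1/2 ]
  [ 0  0  0  1    0 ]
R4 ← R4 − R3
  [ 1  4  0  2     1 ]
  [ 0  0  1  0     0 ]
  [ 0  0  0  1   1/2 ]
  [ 0  0  0  0  -1/2 ]
R4 ← -2·R4
  [ 1  4  0  2    1 ]
  [ 0  0  1  0    0 ]
  [ 0  0  0  1  1/2 ]
  [ 0  0  0  0    1 ]
R3 ← R3 − 1/2·R4
  [ 1  4  0  2  1 ]
  [ 0  0  1  0  0 ]
  [ 0  0  0  1  0 ]
  [ 0  0  0  0  1 ]
R1 ← R1 − R4
  [ 1  4  0  2  0 ]
  [ 0  0  1  0  0 ]
  [ 0  0  0  1  0 ]
  [ 0  0  0  0  1 ]
R1 ← R1 − 2·R3
  [ 1  4  0  0  0 ]
  [ 0  0  1  0  0 ]
  [ 0  0  0  1  0 ]
  [ 0  0  0  0  1 ]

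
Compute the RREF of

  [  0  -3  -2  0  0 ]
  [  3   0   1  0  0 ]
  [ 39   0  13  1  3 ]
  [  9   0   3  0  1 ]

R1 ↔ R2
  [  3   0   1  0  0 ]
  [  0  -3  -2  0  0 ]
  [ 39   0  13  1  3 ]
  [  9   0   3  0  1 ]
R1 → 1/3·R1
  [  1   0  1/3  0  0 ]
  [  0  -3   -2  0  0 ]
  [ 39   0   13  1  3 ]
  [  9   0    3  0  1 ]
R3 → R3 − 39·R1
  [ 1   0  1/3  0  0 ]
  [ 0  -3   -2  0  0 ]
  [ 0   0    0  1  3 ]
  [ 9   0    3  0  1 ]
R4 → R4 − 9·R1
  [ 1   0  1/3  0  0 ]
  [ 0  -3   -2  0  0 ]
  [ 0   0    0  1  3 ]
  [ 0   0    0  0  1 ]
R2 → -1/3·R2
  [ 1  0  1/3  0  0 ]
  [ 0  1  2/3  0  0 ]
  [ 0  0    0  1  3 ]
  [ 0  0    0  0  1 ]
R3 → R3 − 3·R4
  [ 1  0  1/3  0  0 ]
  [ 0  1  2/3  0  0 ]
  [ 0  0    0  1  0 ]
  [ 0  0    0  0  1 ]

[[1, 0, 1/3, 0, 0], [0, 1, 2/3, 0, 0], [0, 0, 0, 1, 0], [0, 0, 0, 0, 1]]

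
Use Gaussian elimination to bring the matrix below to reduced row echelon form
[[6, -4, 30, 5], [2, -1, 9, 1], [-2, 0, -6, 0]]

[[1, 0, 3, 0], [0, 1, -3, 0], [0, 0, 0, 1]]

Multiply R1 by 1/6.
Subtract 2 times R1 from R2.
Add 2 times R1 to R3.
Multiply R2 by 3.
Add 4/3 times R2 to R3.
Multiply R3 by -1.
Add 2 times R3 to R2.
Subtract 5/6 times R3 from R1.
Add 2/3 times R2 to R1.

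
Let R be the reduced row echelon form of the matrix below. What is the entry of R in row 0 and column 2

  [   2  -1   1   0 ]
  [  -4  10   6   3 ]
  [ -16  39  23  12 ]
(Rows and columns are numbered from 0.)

ρ1 -> 1/2·ρ1
  [   1  -1/2  1/2   0 ]
  [  -4    10    6   3 ]
  [ -16    39   23  12 ]
ρ2 -> ρ2 + 4·ρ1
  [   1  -1/2  1/2   0 ]
  [   0     8    8   3 ]
  [ -16    39   23  12 ]
ρ3 -> ρ3 + 16·ρ1
  [ 1  -1/2  1/2   0 ]
  [ 0     8    8   3 ]
  [ 0    31   31  12 ]
ρ2 -> 1/8·ρ2
  [ 1  -1/2  1/2    0 ]
  [ 0     1    1  3/8 ]
  [ 0    31   31   12 ]
ρ3 -> ρ3 − 31·ρ2
  [ 1  -1/2  1/2    0 ]
  [ 0     1    1  3/8 ]
  [ 0     0    0  3/8 ]
ρ3 -> 8/3·ρ3
  [ 1  -1/2  1/2    0 ]
  [ 0     1    1  3/8 ]
  [ 0     0    0    1 ]
ρ2 -> ρ2 − 3/8·ρ3
  [ 1  -1/2  1/2  0 ]
  [ 0     1    1  0 ]
  [ 0     0    0  1 ]
ρ1 -> ρ1 + 1/2·ρ2
  [ 1  0  1  0 ]
  [ 0  1  1  0 ]
  [ 0  0  0  1 ]

1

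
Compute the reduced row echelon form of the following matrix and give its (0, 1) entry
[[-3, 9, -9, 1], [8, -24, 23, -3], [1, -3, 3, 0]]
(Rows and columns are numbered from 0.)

ρ1 -> -1/3·ρ1
  [ 1   -3   3  -1/3 ]
  [ 8  -24  23    -3 ]
  [ 1   -3   3     0 ]
ρ2 -> ρ2 − 8·ρ1
  [ 1  -3   3  -1/3 ]
  [ 0   0  -1  -1/3 ]
  [ 1  -3   3     0 ]
ρ3 -> ρ3 − ρ1
  [ 1  -3   3  -1/3 ]
  [ 0   0  -1  -1/3 ]
  [ 0   0   0   1/3 ]
ρ2 -> -1·ρ2
  [ 1  -3  3  -1/3 ]
  [ 0   0  1   1/3 ]
  [ 0   0  0   1/3 ]
ρ3 -> 3·ρ3
  [ 1  -3  3  -1/3 ]
  [ 0   0  1   1/3 ]
  [ 0   0  0     1 ]
ρ2 -> ρ2 − 1/3·ρ3
  [ 1  -3  3  -1/3 ]
  [ 0   0  1     0 ]
  [ 0   0  0     1 ]
ρ1 -> ρ1 + 1/3·ρ3
  [ 1  -3  3  0 ]
  [ 0   0  1  0 ]
  [ 0   0  0  1 ]
ρ1 -> ρ1 − 3·ρ2
  [ 1  -3  0  0 ]
  [ 0   0  1  0 ]
  [ 0   0  0  1 ]

-3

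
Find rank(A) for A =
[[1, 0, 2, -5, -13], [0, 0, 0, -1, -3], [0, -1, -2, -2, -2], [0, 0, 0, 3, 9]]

rank = 3

Swap ρ2 and ρ3.
  [ 1   0   2  -5  -13 ]
  [ 0  -1  -2  -2   -2 ]
  [ 0   0   0  -1   -3 ]
  [ 0   0   0   3    9 ]
Multiply ρ2 by -1.
  [ 1  0  2  -5  -13 ]
  [ 0  1  2   2    2 ]
  [ 0  0  0  -1   -3 ]
  [ 0  0  0   3    9 ]
Multiply ρ3 by -1.
  [ 1  0  2  -5  -13 ]
  [ 0  1  2   2    2 ]
  [ 0  0  0   1    3 ]
  [ 0  0  0   3    9 ]
Subtract 3 times ρ3 from ρ4.
  [ 1  0  2  -5  -13 ]
  [ 0  1  2   2    2 ]
  [ 0  0  0   1    3 ]
  [ 0  0  0   0    0 ]
Subtract 2 times ρ3 from ρ2.
  [ 1  0  2  -5  -13 ]
  [ 0  1  2   0   -4 ]
  [ 0  0  0   1    3 ]
  [ 0  0  0   0    0 ]
Add 5 times ρ3 to ρ1.
  [ 1  0  2  0   2 ]
  [ 0  1  2  0  -4 ]
  [ 0  0  0  1   3 ]
  [ 0  0  0  0   0 ]
The reduced form has 3 nonzero rows.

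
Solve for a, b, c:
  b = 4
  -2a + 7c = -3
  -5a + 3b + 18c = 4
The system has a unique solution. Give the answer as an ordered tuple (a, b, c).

(-2, 4, -1)

Form the augmented matrix and row-reduce:
  [  0  1   0  |   4 ]
  [ -2  0   7  |  -3 ]
  [ -5  3  18  |   4 ]
R1 <-> R2
  [ -2  0   7  |  -3 ]
  [  0  1   0  |   4 ]
  [ -5  3  18  |   4 ]
R1 -> -1/2·R1
  [  1  0  -7/2  |  3/2 ]
  [  0  1     0  |    4 ]
  [ -5  3    18  |    4 ]
R3 -> R3 + 5·R1
  [ 1  0  -7/2  |   3/2 ]
  [ 0  1     0  |     4 ]
  [ 0  3   1/2  |  23/2 ]
R3 -> R3 − 3·R2
  [ 1  0  -7/2  |   3/2 ]
  [ 0  1     0  |     4 ]
  [ 0  0   1/2  |  -1/2 ]
R3 -> 2·R3
  [ 1  0  -7/2  |  3/2 ]
  [ 0  1     0  |    4 ]
  [ 0  0     1  |   -1 ]
R1 -> R1 + 7/2·R3
  [ 1  0  0  |  -2 ]
  [ 0  1  0  |   4 ]
  [ 0  0  1  |  -1 ]
Reading off the last column: a = -2, b = 4, c = -1.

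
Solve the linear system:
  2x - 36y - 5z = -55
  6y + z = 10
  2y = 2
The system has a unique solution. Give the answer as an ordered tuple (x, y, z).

(1/2, 1, 4)

Form the augmented matrix and row-reduce:
  [ 2  -36  -5  |  -55 ]
  [ 0    6   1  |   10 ]
  [ 0    2   0  |    2 ]
r1 -> 1/2·r1
r2 -> 1/6·r2
r3 -> r3 − 2·r2
r3 -> -3·r3
r2 -> r2 − 1/6·r3
r1 -> r1 + 5/2·r3
r1 -> r1 + 18·r2
Reading off the last column: x = 1/2, y = 1, z = 4.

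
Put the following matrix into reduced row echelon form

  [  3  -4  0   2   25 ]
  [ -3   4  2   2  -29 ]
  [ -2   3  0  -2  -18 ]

r1 → 1/3·r1
  [  1  -4/3  0  2/3  25/3 ]
  [ -3     4  2    2   -29 ]
  [ -2     3  0   -2   -18 ]
r2 → r2 + 3·r1
  [  1  -4/3  0  2/3  25/3 ]
  [  0     0  2    4    -4 ]
  [ -2     3  0   -2   -18 ]
r3 → r3 + 2·r1
  [ 1  -4/3  0   2/3  25/3 ]
  [ 0     0  2     4    -4 ]
  [ 0   1/3  0  -2/3  -4/3 ]
r2 <=> r3
  [ 1  -4/3  0   2/3  25/3 ]
  [ 0   1/3  0  -2/3  -4/3 ]
  [ 0     0  2     4    -4 ]
r2 → 3·r2
  [ 1  -4/3  0  2/3  25/3 ]
  [ 0     1  0   -2    -4 ]
  [ 0     0  2    4    -4 ]
r3 → 1/2·r3
  [ 1  -4/3  0  2/3  25/3 ]
  [ 0     1  0   -2    -4 ]
  [ 0     0  1    2    -2 ]
r1 → r1 + 4/3·r2
  [ 1  0  0  -2   3 ]
  [ 0  1  0  -2  -4 ]
  [ 0  0  1   2  -2 ]

[[1, 0, 0, -2, 3], [0, 1, 0, -2, -4], [0, 0, 1, 2, -2]]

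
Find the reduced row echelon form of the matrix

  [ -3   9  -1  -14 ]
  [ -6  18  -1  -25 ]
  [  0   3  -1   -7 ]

[[1, 0, 0, -1/3], [0, 1, 0, -4/3], [0, 0, 1, 3]]

Multiply ρ1 by -1/3.
  [  1  -3  1/3  14/3 ]
  [ -6  18   -1   -25 ]
  [  0   3   -1    -7 ]
Add 6 times ρ1 to ρ2.
  [ 1  -3  1/3  14/3 ]
  [ 0   0    1     3 ]
  [ 0   3   -1    -7 ]
Swap ρ2 and ρ3.
  [ 1  -3  1/3  14/3 ]
  [ 0   3   -1    -7 ]
  [ 0   0    1     3 ]
Multiply ρ2 by 1/3.
  [ 1  -3   1/3  14/3 ]
  [ 0   1  -1/3  -7/3 ]
  [ 0   0     1     3 ]
Add 1/3 times ρ3 to ρ2.
  [ 1  -3  1/3  14/3 ]
  [ 0   1    0  -4/3 ]
  [ 0   0    1     3 ]
Subtract 1/3 times ρ3 from ρ1.
  [ 1  -3  0  11/3 ]
  [ 0   1  0  -4/3 ]
  [ 0   0  1     3 ]
Add 3 times ρ2 to ρ1.
  [ 1  0  0  -1/3 ]
  [ 0  1  0  -4/3 ]
  [ 0  0  1     3 ]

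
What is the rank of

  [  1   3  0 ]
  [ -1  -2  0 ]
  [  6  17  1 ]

rank = 3

R2 ← R2 + R1
  [ 1   3  0 ]
  [ 0   1  0 ]
  [ 6  17  1 ]
R3 ← R3 − 6·R1
  [ 1   3  0 ]
  [ 0   1  0 ]
  [ 0  -1  1 ]
R3 ← R3 + R2
  [ 1  3  0 ]
  [ 0  1  0 ]
  [ 0  0  1 ]
R1 ← R1 − 3·R2
  [ 1  0  0 ]
  [ 0  1  0 ]
  [ 0  0  1 ]
The reduced form has 3 nonzero rows.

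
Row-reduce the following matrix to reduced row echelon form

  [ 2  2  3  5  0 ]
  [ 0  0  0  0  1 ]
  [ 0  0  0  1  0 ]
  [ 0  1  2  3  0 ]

[[1, 0, -1/2, 0, 0], [0, 1, 2, 0, 0], [0, 0, 0, 1, 0], [0, 0, 0, 0, 1]]

R1 → 1/2·R1
  [ 1  1  3/2  5/2  0 ]
  [ 0  0    0    0  1 ]
  [ 0  0    0    1  0 ]
  [ 0  1    2    3  0 ]
R2 <-> R4
  [ 1  1  3/2  5/2  0 ]
  [ 0  1    2    3  0 ]
  [ 0  0    0    1  0 ]
  [ 0  0    0    0  1 ]
R2 → R2 − 3·R3
  [ 1  1  3/2  5/2  0 ]
  [ 0  1    2    0  0 ]
  [ 0  0    0    1  0 ]
  [ 0  0    0    0  1 ]
R1 → R1 − 5/2·R3
  [ 1  1  3/2  0  0 ]
  [ 0  1    2  0  0 ]
  [ 0  0    0  1  0 ]
  [ 0  0    0  0  1 ]
R1 → R1 − R2
  [ 1  0  -1/2  0  0 ]
  [ 0  1     2  0  0 ]
  [ 0  0     0  1  0 ]
  [ 0  0     0  0  1 ]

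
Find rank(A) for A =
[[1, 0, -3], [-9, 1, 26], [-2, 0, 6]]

R2 := R2 + 9·R1
  [  1  0  -3 ]
  [  0  1  -1 ]
  [ -2  0   6 ]
R3 := R3 + 2·R1
  [ 1  0  -3 ]
  [ 0  1  -1 ]
  [ 0  0   0 ]
The reduced form has 2 nonzero rows.

rank = 2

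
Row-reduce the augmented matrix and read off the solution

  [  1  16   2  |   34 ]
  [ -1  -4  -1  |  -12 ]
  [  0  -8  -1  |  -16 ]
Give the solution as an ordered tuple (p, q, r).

r2 := r2 + r1
  [ 1  16   2  |   34 ]
  [ 0  12   1  |   22 ]
  [ 0  -8  -1  |  -16 ]
r2 := 1/12·r2
  [ 1  16     2  |    34 ]
  [ 0   1  1/12  |  11/6 ]
  [ 0  -8    -1  |   -16 ]
r3 := r3 + 8·r2
  [ 1  16     2  |    34 ]
  [ 0   1  1/12  |  11/6 ]
  [ 0   0  -1/3  |  -4/3 ]
r3 := -3·r3
  [ 1  16     2  |    34 ]
  [ 0   1  1/12  |  11/6 ]
  [ 0   0     1  |     4 ]
r2 := r2 − 1/12·r3
  [ 1  16  2  |   34 ]
  [ 0   1  0  |  3/2 ]
  [ 0   0  1  |    4 ]
r1 := r1 − 2·r3
  [ 1  16  0  |   26 ]
  [ 0   1  0  |  3/2 ]
  [ 0   0  1  |    4 ]
r1 := r1 − 16·r2
  [ 1  0  0  |    2 ]
  [ 0  1  0  |  3/2 ]
  [ 0  0  1  |    4 ]
Reading off the last column: p = 2, q = 3/2, r = 4.

(2, 3/2, 4)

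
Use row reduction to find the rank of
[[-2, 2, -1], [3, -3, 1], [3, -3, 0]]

r1 → -1/2·r1
  [ 1  -1  1/2 ]
  [ 3  -3    1 ]
  [ 3  -3    0 ]
r2 → r2 − 3·r1
  [ 1  -1   1/2 ]
  [ 0   0  -1/2 ]
  [ 3  -3     0 ]
r3 → r3 − 3·r1
  [ 1  -1   1/2 ]
  [ 0   0  -1/2 ]
  [ 0   0  -3/2 ]
r2 → -2·r2
  [ 1  -1   1/2 ]
  [ 0   0     1 ]
  [ 0   0  -3/2 ]
r3 → r3 + 3/2·r2
  [ 1  -1  1/2 ]
  [ 0   0    1 ]
  [ 0   0    0 ]
r1 → r1 − 1/2·r2
  [ 1  -1  0 ]
  [ 0   0  1 ]
  [ 0   0  0 ]
The reduced form has 2 nonzero rows.

rank = 2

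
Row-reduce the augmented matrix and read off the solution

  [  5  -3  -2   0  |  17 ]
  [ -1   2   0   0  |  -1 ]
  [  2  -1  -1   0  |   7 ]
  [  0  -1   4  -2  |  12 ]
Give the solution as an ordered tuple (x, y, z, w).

(5, 2, 1, -5)

Multiply ρ1 by 1/5.
  [  1  -3/5  -2/5   0  |  17/5 ]
  [ -1     2     0   0  |    -1 ]
  [  2    -1    -1   0  |     7 ]
  [  0    -1     4  -2  |    12 ]
Add ρ1 to ρ2.
  [ 1  -3/5  -2/5   0  |  17/5 ]
  [ 0   7/5  -2/5   0  |  12/5 ]
  [ 2    -1    -1   0  |     7 ]
  [ 0    -1     4  -2  |    12 ]
Subtract 2 times ρ1 from ρ3.
  [ 1  -3/5  -2/5   0  |  17/5 ]
  [ 0   7/5  -2/5   0  |  12/5 ]
  [ 0   1/5  -1/5   0  |   1/5 ]
  [ 0    -1     4  -2  |    12 ]
Multiply ρ2 by 5/7.
  [ 1  -3/5  -2/5   0  |  17/5 ]
  [ 0     1  -2/7   0  |  12/7 ]
  [ 0   1/5  -1/5   0  |   1/5 ]
  [ 0    -1     4  -2  |    12 ]
Subtract 1/5 times ρ2 from ρ3.
  [ 1  -3/5  -2/5   0  |  17/5 ]
  [ 0     1  -2/7   0  |  12/7 ]
  [ 0     0  -1/7   0  |  -1/7 ]
  [ 0    -1     4  -2  |    12 ]
Add ρ2 to ρ4.
  [ 1  -3/5  -2/5   0  |  17/5 ]
  [ 0     1  -2/7   0  |  12/7 ]
  [ 0     0  -1/7   0  |  -1/7 ]
  [ 0     0  26/7  -2  |  96/7 ]
Multiply ρ3 by -7.
  [ 1  -3/5  -2/5   0  |  17/5 ]
  [ 0     1  -2/7   0  |  12/7 ]
  [ 0     0     1   0  |     1 ]
  [ 0     0  26/7  -2  |  96/7 ]
Subtract 26/7 times ρ3 from ρ4.
  [ 1  -3/5  -2/5   0  |  17/5 ]
  [ 0     1  -2/7   0  |  12/7 ]
  [ 0     0     1   0  |     1 ]
  [ 0     0     0  -2  |    10 ]
Multiply ρ4 by -1/2.
  [ 1  -3/5  -2/5  0  |  17/5 ]
  [ 0     1  -2/7  0  |  12/7 ]
  [ 0     0     1  0  |     1 ]
  [ 0     0     0  1  |    -5 ]
Add 2/7 times ρ3 to ρ2.
  [ 1  -3/5  -2/5  0  |  17/5 ]
  [ 0     1     0  0  |     2 ]
  [ 0     0     1  0  |     1 ]
  [ 0     0     0  1  |    -5 ]
Add 2/5 times ρ3 to ρ1.
  [ 1  -3/5  0  0  |  19/5 ]
  [ 0     1  0  0  |     2 ]
  [ 0     0  1  0  |     1 ]
  [ 0     0  0  1  |    -5 ]
Add 3/5 times ρ2 to ρ1.
  [ 1  0  0  0  |   5 ]
  [ 0  1  0  0  |   2 ]
  [ 0  0  1  0  |   1 ]
  [ 0  0  0  1  |  -5 ]
Reading off the last column: x = 5, y = 2, z = 1, w = -5.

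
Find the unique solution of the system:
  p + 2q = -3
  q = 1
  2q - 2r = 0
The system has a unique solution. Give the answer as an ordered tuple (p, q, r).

(-5, 1, 1)

Form the augmented matrix and row-reduce:
  [ 1  2   0  |  -3 ]
  [ 0  1   0  |   1 ]
  [ 0  2  -2  |   0 ]
R3 := R3 − 2·R2
  [ 1  2   0  |  -3 ]
  [ 0  1   0  |   1 ]
  [ 0  0  -2  |  -2 ]
R3 := -1/2·R3
  [ 1  2  0  |  -3 ]
  [ 0  1  0  |   1 ]
  [ 0  0  1  |   1 ]
R1 := R1 − 2·R2
  [ 1  0  0  |  -5 ]
  [ 0  1  0  |   1 ]
  [ 0  0  1  |   1 ]
Reading off the last column: p = -5, q = 1, r = 1.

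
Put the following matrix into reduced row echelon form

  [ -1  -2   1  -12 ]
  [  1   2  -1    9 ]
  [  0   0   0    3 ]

Multiply r1 by -1.
  [ 1  2  -1  12 ]
  [ 1  2  -1   9 ]
  [ 0  0   0   3 ]
Subtract r1 from r2.
  [ 1  2  -1  12 ]
  [ 0  0   0  -3 ]
  [ 0  0   0   3 ]
Multiply r2 by -1/3.
  [ 1  2  -1  12 ]
  [ 0  0   0   1 ]
  [ 0  0   0   3 ]
Subtract 3 times r2 from r3.
  [ 1  2  -1  12 ]
  [ 0  0   0   1 ]
  [ 0  0   0   0 ]
Subtract 12 times r2 from r1.
  [ 1  2  -1  0 ]
  [ 0  0   0  1 ]
  [ 0  0   0  0 ]

[[1, 2, -1, 0], [0, 0, 0, 1], [0, 0, 0, 0]]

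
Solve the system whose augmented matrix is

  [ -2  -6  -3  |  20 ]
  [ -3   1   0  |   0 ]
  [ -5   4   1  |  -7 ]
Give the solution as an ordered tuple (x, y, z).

r1 → -1/2·r1
  [  1  3  3/2  |  -10 ]
  [ -3  1    0  |    0 ]
  [ -5  4    1  |   -7 ]
r2 → r2 + 3·r1
  [  1   3  3/2  |  -10 ]
  [  0  10  9/2  |  -30 ]
  [ -5   4    1  |   -7 ]
r3 → r3 + 5·r1
  [ 1   3   3/2  |  -10 ]
  [ 0  10   9/2  |  -30 ]
  [ 0  19  17/2  |  -57 ]
r2 → 1/10·r2
  [ 1   3   3/2  |  -10 ]
  [ 0   1  9/20  |   -3 ]
  [ 0  19  17/2  |  -57 ]
r3 → r3 − 19·r2
  [ 1  3    3/2  |  -10 ]
  [ 0  1   9/20  |   -3 ]
  [ 0  0  -1/20  |    0 ]
r3 → -20·r3
  [ 1  3   3/2  |  -10 ]
  [ 0  1  9/20  |   -3 ]
  [ 0  0     1  |    0 ]
r2 → r2 − 9/20·r3
  [ 1  3  3/2  |  -10 ]
  [ 0  1    0  |   -3 ]
  [ 0  0    1  |    0 ]
r1 → r1 − 3/2·r3
  [ 1  3  0  |  -10 ]
  [ 0  1  0  |   -3 ]
  [ 0  0  1  |    0 ]
r1 → r1 − 3·r2
  [ 1  0  0  |  -1 ]
  [ 0  1  0  |  -3 ]
  [ 0  0  1  |   0 ]
Reading off the last column: x = -1, y = -3, z = 0.

(-1, -3, 0)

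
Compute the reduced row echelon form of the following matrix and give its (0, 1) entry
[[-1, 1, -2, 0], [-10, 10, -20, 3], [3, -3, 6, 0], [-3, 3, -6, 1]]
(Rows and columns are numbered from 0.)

-1

R1 ← -1·R1
  [   1  -1    2  0 ]
  [ -10  10  -20  3 ]
  [   3  -3    6  0 ]
  [  -3   3   -6  1 ]
R2 ← R2 + 10·R1
  [  1  -1   2  0 ]
  [  0   0   0  3 ]
  [  3  -3   6  0 ]
  [ -3   3  -6  1 ]
R3 ← R3 − 3·R1
  [  1  -1   2  0 ]
  [  0   0   0  3 ]
  [  0   0   0  0 ]
  [ -3   3  -6  1 ]
R4 ← R4 + 3·R1
  [ 1  -1  2  0 ]
  [ 0   0  0  3 ]
  [ 0   0  0  0 ]
  [ 0   0  0  1 ]
R2 ← 1/3·R2
  [ 1  -1  2  0 ]
  [ 0   0  0  1 ]
  [ 0   0  0  0 ]
  [ 0   0  0  1 ]
R4 ← R4 − R2
  [ 1  -1  2  0 ]
  [ 0   0  0  1 ]
  [ 0   0  0  0 ]
  [ 0   0  0  0 ]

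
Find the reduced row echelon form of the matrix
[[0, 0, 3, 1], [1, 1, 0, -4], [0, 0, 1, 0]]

R1 <=> R2
  [ 1  1  0  -4 ]
  [ 0  0  3   1 ]
  [ 0  0  1   0 ]
R2 ← 1/3·R2
  [ 1  1  0   -4 ]
  [ 0  0  1  1/3 ]
  [ 0  0  1    0 ]
R3 ← R3 − R2
  [ 1  1  0    -4 ]
  [ 0  0  1   1/3 ]
  [ 0  0  0  -1/3 ]
R3 ← -3·R3
  [ 1  1  0   -4 ]
  [ 0  0  1  1/3 ]
  [ 0  0  0    1 ]
R2 ← R2 − 1/3·R3
  [ 1  1  0  -4 ]
  [ 0  0  1   0 ]
  [ 0  0  0   1 ]
R1 ← R1 + 4·R3
  [ 1  1  0  0 ]
  [ 0  0  1  0 ]
  [ 0  0  0  1 ]

[[1, 1, 0, 0], [0, 0, 1, 0], [0, 0, 0, 1]]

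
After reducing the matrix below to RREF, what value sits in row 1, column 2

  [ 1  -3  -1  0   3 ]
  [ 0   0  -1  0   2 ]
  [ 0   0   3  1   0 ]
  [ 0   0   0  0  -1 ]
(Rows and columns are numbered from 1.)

-3

R2 := -1·R2
R3 := R3 − 3·R2
R4 := -1·R4
R3 := R3 − 6·R4
R2 := R2 + 2·R4
R1 := R1 − 3·R4
R1 := R1 + R2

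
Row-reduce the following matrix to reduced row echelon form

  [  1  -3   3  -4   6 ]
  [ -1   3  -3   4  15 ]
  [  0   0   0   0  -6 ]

[[1, -3, 3, -4, 0], [0, 0, 0, 0, 1], [0, 0, 0, 0, 0]]

R2 -> R2 + R1
  [ 1  -3  3  -4   6 ]
  [ 0   0  0   0  21 ]
  [ 0   0  0   0  -6 ]
R2 -> 1/21·R2
  [ 1  -3  3  -4   6 ]
  [ 0   0  0   0   1 ]
  [ 0   0  0   0  -6 ]
R3 -> R3 + 6·R2
  [ 1  -3  3  -4  6 ]
  [ 0   0  0   0  1 ]
  [ 0   0  0   0  0 ]
R1 -> R1 − 6·R2
  [ 1  -3  3  -4  0 ]
  [ 0   0  0   0  1 ]
  [ 0   0  0   0  0 ]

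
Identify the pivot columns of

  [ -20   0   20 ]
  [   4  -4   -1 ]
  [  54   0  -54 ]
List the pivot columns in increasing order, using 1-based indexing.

1, 2

R1 := -1/20·R1
  [  1   0   -1 ]
  [  4  -4   -1 ]
  [ 54   0  -54 ]
R2 := R2 − 4·R1
  [  1   0   -1 ]
  [  0  -4    3 ]
  [ 54   0  -54 ]
R3 := R3 − 54·R1
  [ 1   0  -1 ]
  [ 0  -4   3 ]
  [ 0   0   0 ]
R2 := -1/4·R2
  [ 1  0    -1 ]
  [ 0  1  -3/4 ]
  [ 0  0     0 ]
Pivot columns are the columns containing a leading 1.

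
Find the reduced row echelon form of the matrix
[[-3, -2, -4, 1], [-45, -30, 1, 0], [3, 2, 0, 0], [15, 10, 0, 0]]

[[1, 2/3, 0, 0], [0, 0, 1, 0], [0, 0, 0, 1], [0, 0, 0, 0]]

R1 -> -1/3·R1
  [   1  2/3  4/3  -1/3 ]
  [ -45  -30    1     0 ]
  [   3    2    0     0 ]
  [  15   10    0     0 ]
R2 -> R2 + 45·R1
  [  1  2/3  4/3  -1/3 ]
  [  0    0   61   -15 ]
  [  3    2    0     0 ]
  [ 15   10    0     0 ]
R3 -> R3 − 3·R1
  [  1  2/3  4/3  -1/3 ]
  [  0    0   61   -15 ]
  [  0    0   -4     1 ]
  [ 15   10    0     0 ]
R4 -> R4 − 15·R1
  [ 1  2/3  4/3  -1/3 ]
  [ 0    0   61   -15 ]
  [ 0    0   -4     1 ]
  [ 0    0  -20     5 ]
R2 -> 1/61·R2
  [ 1  2/3  4/3    -1/3 ]
  [ 0    0    1  -15/61 ]
  [ 0    0   -4       1 ]
  [ 0    0  -20       5 ]
R3 -> R3 + 4·R2
  [ 1  2/3  4/3    -1/3 ]
  [ 0    0    1  -15/61 ]
  [ 0    0    0    1/61 ]
  [ 0    0  -20       5 ]
R4 -> R4 + 20·R2
  [ 1  2/3  4/3    -1/3 ]
  [ 0    0    1  -15/61 ]
  [ 0    0    0    1/61 ]
  [ 0    0    0    5/61 ]
R3 -> 61·R3
  [ 1  2/3  4/3    -1/3 ]
  [ 0    0    1  -15/61 ]
  [ 0    0    0       1 ]
  [ 0    0    0    5/61 ]
R4 -> R4 − 5/61·R3
  [ 1  2/3  4/3    -1/3 ]
  [ 0    0    1  -15/61 ]
  [ 0    0    0       1 ]
  [ 0    0    0       0 ]
R2 -> R2 + 15/61·R3
  [ 1  2/3  4/3  -1/3 ]
  [ 0    0    1     0 ]
  [ 0    0    0     1 ]
  [ 0    0    0     0 ]
R1 -> R1 + 1/3·R3
  [ 1  2/3  4/3  0 ]
  [ 0    0    1  0 ]
  [ 0    0    0  1 ]
  [ 0    0    0  0 ]
R1 -> R1 − 4/3·R2
  [ 1  2/3  0  0 ]
  [ 0    0  1  0 ]
  [ 0    0  0  1 ]
  [ 0    0  0  0 ]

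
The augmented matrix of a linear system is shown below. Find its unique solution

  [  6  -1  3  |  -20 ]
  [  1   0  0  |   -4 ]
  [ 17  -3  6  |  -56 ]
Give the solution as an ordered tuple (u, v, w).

(-4, -4, 0)

ρ1 → 1/6·ρ1
ρ2 → ρ2 − ρ1
ρ3 → ρ3 − 17·ρ1
ρ2 → 6·ρ2
ρ3 → ρ3 + 1/6·ρ2
ρ3 → -1/3·ρ3
ρ2 → ρ2 + 3·ρ3
ρ1 → ρ1 − 1/2·ρ3
ρ1 → ρ1 + 1/6·ρ2
Reading off the last column: u = -4, v = -4, w = 0.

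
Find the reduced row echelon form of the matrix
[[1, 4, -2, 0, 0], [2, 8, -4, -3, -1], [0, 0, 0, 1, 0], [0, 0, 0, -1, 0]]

[[1, 4, -2, 0, 0], [0, 0, 0, 1, 0], [0, 0, 0, 0, 1], [0, 0, 0, 0, 0]]

r2 := r2 − 2·r1
  [ 1  4  -2   0   0 ]
  [ 0  0   0  -3  -1 ]
  [ 0  0   0   1   0 ]
  [ 0  0   0  -1   0 ]
r2 := -1/3·r2
  [ 1  4  -2   0    0 ]
  [ 0  0   0   1  1/3 ]
  [ 0  0   0   1    0 ]
  [ 0  0   0  -1    0 ]
r3 := r3 − r2
  [ 1  4  -2   0     0 ]
  [ 0  0   0   1   1/3 ]
  [ 0  0   0   0  -1/3 ]
  [ 0  0   0  -1     0 ]
r4 := r4 + r2
  [ 1  4  -2  0     0 ]
  [ 0  0   0  1   1/3 ]
  [ 0  0   0  0  -1/3 ]
  [ 0  0   0  0   1/3 ]
r3 := -3·r3
  [ 1  4  -2  0    0 ]
  [ 0  0   0  1  1/3 ]
  [ 0  0   0  0    1 ]
  [ 0  0   0  0  1/3 ]
r4 := r4 − 1/3·r3
  [ 1  4  -2  0    0 ]
  [ 0  0   0  1  1/3 ]
  [ 0  0   0  0    1 ]
  [ 0  0   0  0    0 ]
r2 := r2 − 1/3·r3
  [ 1  4  -2  0  0 ]
  [ 0  0   0  1  0 ]
  [ 0  0   0  0  1 ]
  [ 0  0   0  0  0 ]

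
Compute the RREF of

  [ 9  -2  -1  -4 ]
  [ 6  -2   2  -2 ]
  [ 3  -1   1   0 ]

[[1, 0, -1, 0], [0, 1, -4, 0], [0, 0, 0, 1]]

R1 := 1/9·R1
  [ 1  -2/9  -1/9  -4/9 ]
  [ 6    -2     2    -2 ]
  [ 3    -1     1     0 ]
R2 := R2 − 6·R1
  [ 1  -2/9  -1/9  -4/9 ]
  [ 0  -2/3   8/3   2/3 ]
  [ 3    -1     1     0 ]
R3 := R3 − 3·R1
  [ 1  -2/9  -1/9  -4/9 ]
  [ 0  -2/3   8/3   2/3 ]
  [ 0  -1/3   4/3   4/3 ]
R2 := -3/2·R2
  [ 1  -2/9  -1/9  -4/9 ]
  [ 0     1    -4    -1 ]
  [ 0  -1/3   4/3   4/3 ]
R3 := R3 + 1/3·R2
  [ 1  -2/9  -1/9  -4/9 ]
  [ 0     1    -4    -1 ]
  [ 0     0     0     1 ]
R2 := R2 + R3
  [ 1  -2/9  -1/9  -4/9 ]
  [ 0     1    -4     0 ]
  [ 0     0     0     1 ]
R1 := R1 + 4/9·R3
  [ 1  -2/9  -1/9  0 ]
  [ 0     1    -4  0 ]
  [ 0     0     0  1 ]
R1 := R1 + 2/9·R2
  [ 1  0  -1  0 ]
  [ 0  1  -4  0 ]
  [ 0  0   0  1 ]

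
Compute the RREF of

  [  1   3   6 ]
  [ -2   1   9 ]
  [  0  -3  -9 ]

[[1, 0, -3], [0, 1, 3], [0, 0, 0]]

ρ2 -> ρ2 + 2·ρ1
  [ 1   3   6 ]
  [ 0   7  21 ]
  [ 0  -3  -9 ]
ρ2 -> 1/7·ρ2
  [ 1   3   6 ]
  [ 0   1   3 ]
  [ 0  -3  -9 ]
ρ3 -> ρ3 + 3·ρ2
  [ 1  3  6 ]
  [ 0  1  3 ]
  [ 0  0  0 ]
ρ1 -> ρ1 − 3·ρ2
  [ 1  0  -3 ]
  [ 0  1   3 ]
  [ 0  0   0 ]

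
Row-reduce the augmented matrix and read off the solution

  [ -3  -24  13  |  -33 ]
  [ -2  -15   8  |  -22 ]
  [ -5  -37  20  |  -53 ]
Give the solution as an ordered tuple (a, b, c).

r1 := -1/3·r1
  [  1    8  -13/3  |   11 ]
  [ -2  -15      8  |  -22 ]
  [ -5  -37     20  |  -53 ]
r2 := r2 + 2·r1
  [  1    8  -13/3  |   11 ]
  [  0    1   -2/3  |    0 ]
  [ -5  -37     20  |  -53 ]
r3 := r3 + 5·r1
  [ 1  8  -13/3  |  11 ]
  [ 0  1   -2/3  |   0 ]
  [ 0  3   -5/3  |   2 ]
r3 := r3 − 3·r2
  [ 1  8  -13/3  |  11 ]
  [ 0  1   -2/3  |   0 ]
  [ 0  0    1/3  |   2 ]
r3 := 3·r3
  [ 1  8  -13/3  |  11 ]
  [ 0  1   -2/3  |   0 ]
  [ 0  0      1  |   6 ]
r2 := r2 + 2/3·r3
  [ 1  8  -13/3  |  11 ]
  [ 0  1      0  |   4 ]
  [ 0  0      1  |   6 ]
r1 := r1 + 13/3·r3
  [ 1  8  0  |  37 ]
  [ 0  1  0  |   4 ]
  [ 0  0  1  |   6 ]
r1 := r1 − 8·r2
  [ 1  0  0  |  5 ]
  [ 0  1  0  |  4 ]
  [ 0  0  1  |  6 ]
Reading off the last column: a = 5, b = 4, c = 6.

(5, 4, 6)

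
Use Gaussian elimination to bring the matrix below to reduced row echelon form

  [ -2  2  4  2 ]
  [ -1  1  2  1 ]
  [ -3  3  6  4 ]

[[1, -1, -2, 0], [0, 0, 0, 1], [0, 0, 0, 0]]

Multiply R1 by -1/2.
  [  1  -1  -2  -1 ]
  [ -1   1   2   1 ]
  [ -3   3   6   4 ]
Add R1 to R2.
  [  1  -1  -2  -1 ]
  [  0   0   0   0 ]
  [ -3   3   6   4 ]
Add 3 times R1 to R3.
  [ 1  -1  -2  -1 ]
  [ 0   0   0   0 ]
  [ 0   0   0   1 ]
Swap R2 and R3.
  [ 1  -1  -2  -1 ]
  [ 0   0   0   1 ]
  [ 0   0   0   0 ]
Add R2 to R1.
  [ 1  -1  -2  0 ]
  [ 0   0   0  1 ]
  [ 0   0   0  0 ]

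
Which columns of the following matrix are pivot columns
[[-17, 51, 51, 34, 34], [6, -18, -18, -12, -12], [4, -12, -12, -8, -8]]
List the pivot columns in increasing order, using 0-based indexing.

0

R1 → -1/17·R1
R2 → R2 − 6·R1
R3 → R3 − 4·R1
Pivot columns are the columns containing a leading 1.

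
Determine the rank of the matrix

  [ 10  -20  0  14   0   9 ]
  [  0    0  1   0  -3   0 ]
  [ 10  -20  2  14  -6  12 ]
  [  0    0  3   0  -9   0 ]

R1 ← 1/10·R1
  [  1   -2  0  7/5   0  9/10 ]
  [  0    0  1    0  -3     0 ]
  [ 10  -20  2   14  -6    12 ]
  [  0    0  3    0  -9     0 ]
R3 ← R3 − 10·R1
  [ 1  -2  0  7/5   0  9/10 ]
  [ 0   0  1    0  -3     0 ]
  [ 0   0  2    0  -6     3 ]
  [ 0   0  3    0  -9     0 ]
R3 ← R3 − 2·R2
  [ 1  -2  0  7/5   0  9/10 ]
  [ 0   0  1    0  -3     0 ]
  [ 0   0  0    0   0     3 ]
  [ 0   0  3    0  -9     0 ]
R4 ← R4 − 3·R2
  [ 1  -2  0  7/5   0  9/10 ]
  [ 0   0  1    0  -3     0 ]
  [ 0   0  0    0   0     3 ]
  [ 0   0  0    0   0     0 ]
R3 ← 1/3·R3
  [ 1  -2  0  7/5   0  9/10 ]
  [ 0   0  1    0  -3     0 ]
  [ 0   0  0    0   0     1 ]
  [ 0   0  0    0   0     0 ]
R1 ← R1 − 9/10·R3
  [ 1  -2  0  7/5   0  0 ]
  [ 0   0  1    0  -3  0 ]
  [ 0   0  0    0   0  1 ]
  [ 0   0  0    0   0  0 ]
The reduced form has 3 nonzero rows.

rank = 3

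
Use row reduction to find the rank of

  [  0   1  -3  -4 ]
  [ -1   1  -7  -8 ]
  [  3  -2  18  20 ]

rank = 2

R1 <-> R2
  [ -1   1  -7  -8 ]
  [  0   1  -3  -4 ]
  [  3  -2  18  20 ]
R1 := -1·R1
  [ 1  -1   7   8 ]
  [ 0   1  -3  -4 ]
  [ 3  -2  18  20 ]
R3 := R3 − 3·R1
  [ 1  -1   7   8 ]
  [ 0   1  -3  -4 ]
  [ 0   1  -3  -4 ]
R3 := R3 − R2
  [ 1  -1   7   8 ]
  [ 0   1  -3  -4 ]
  [ 0   0   0   0 ]
R1 := R1 + R2
  [ 1  0   4   4 ]
  [ 0  1  -3  -4 ]
  [ 0  0   0   0 ]
The reduced form has 2 nonzero rows.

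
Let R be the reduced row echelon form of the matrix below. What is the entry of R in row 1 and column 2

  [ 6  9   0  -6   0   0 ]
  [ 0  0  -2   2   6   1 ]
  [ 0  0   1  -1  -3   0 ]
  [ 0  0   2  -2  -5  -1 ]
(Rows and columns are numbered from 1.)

3/2

Multiply ρ1 by 1/6.
  [ 1  3/2   0  -1   0   0 ]
  [ 0    0  -2   2   6   1 ]
  [ 0    0   1  -1  -3   0 ]
  [ 0    0   2  -2  -5  -1 ]
Multiply ρ2 by -1/2.
  [ 1  3/2  0  -1   0     0 ]
  [ 0    0  1  -1  -3  -1/2 ]
  [ 0    0  1  -1  -3     0 ]
  [ 0    0  2  -2  -5    -1 ]
Subtract ρ2 from ρ3.
  [ 1  3/2  0  -1   0     0 ]
  [ 0    0  1  -1  -3  -1/2 ]
  [ 0    0  0   0   0   1/2 ]
  [ 0    0  2  -2  -5    -1 ]
Subtract 2 times ρ2 from ρ4.
  [ 1  3/2  0  -1   0     0 ]
  [ 0    0  1  -1  -3  -1/2 ]
  [ 0    0  0   0   0   1/2 ]
  [ 0    0  0   0   1     0 ]
Swap ρ3 and ρ4.
  [ 1  3/2  0  -1   0     0 ]
  [ 0    0  1  -1  -3  -1/2 ]
  [ 0    0  0   0   1     0 ]
  [ 0    0  0   0   0   1/2 ]
Multiply ρ4 by 2.
  [ 1  3/2  0  -1   0     0 ]
  [ 0    0  1  -1  -3  -1/2 ]
  [ 0    0  0   0   1     0 ]
  [ 0    0  0   0   0     1 ]
Add 1/2 times ρ4 to ρ2.
  [ 1  3/2  0  -1   0  0 ]
  [ 0    0  1  -1  -3  0 ]
  [ 0    0  0   0   1  0 ]
  [ 0    0  0   0   0  1 ]
Add 3 times ρ3 to ρ2.
  [ 1  3/2  0  -1  0  0 ]
  [ 0    0  1  -1  0  0 ]
  [ 0    0  0   0  1  0 ]
  [ 0    0  0   0  0  1 ]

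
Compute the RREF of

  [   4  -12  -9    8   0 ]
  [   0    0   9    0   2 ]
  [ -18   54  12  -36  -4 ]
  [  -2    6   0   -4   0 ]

[[1, -3, 0, 2, 0], [0, 0, 1, 0, 0], [0, 0, 0, 0, 1], [0, 0, 0, 0, 0]]

Multiply r1 by 1/4.
  [   1  -3  -9/4    2   0 ]
  [   0   0     9    0   2 ]
  [ -18  54    12  -36  -4 ]
  [  -2   6     0   -4   0 ]
Add 18 times r1 to r3.
  [  1  -3   -9/4   2   0 ]
  [  0   0      9   0   2 ]
  [  0   0  -57/2   0  -4 ]
  [ -2   6      0  -4   0 ]
Add 2 times r1 to r4.
  [ 1  -3   -9/4  2   0 ]
  [ 0   0      9  0   2 ]
  [ 0   0  -57/2  0  -4 ]
  [ 0   0   -9/2  0   0 ]
Multiply r2 by 1/9.
  [ 1  -3   -9/4  2    0 ]
  [ 0   0      1  0  2/9 ]
  [ 0   0  -57/2  0   -4 ]
  [ 0   0   -9/2  0    0 ]
Add 57/2 times r2 to r3.
  [ 1  -3  -9/4  2    0 ]
  [ 0   0     1  0  2/9 ]
  [ 0   0     0  0  7/3 ]
  [ 0   0  -9/2  0    0 ]
Add 9/2 times r2 to r4.
  [ 1  -3  -9/4  2    0 ]
  [ 0   0     1  0  2/9 ]
  [ 0   0     0  0  7/3 ]
  [ 0   0     0  0    1 ]
Multiply r3 by 3/7.
  [ 1  -3  -9/4  2    0 ]
  [ 0   0     1  0  2/9 ]
  [ 0   0     0  0    1 ]
  [ 0   0     0  0    1 ]
Subtract r3 from r4.
  [ 1  -3  -9/4  2    0 ]
  [ 0   0     1  0  2/9 ]
  [ 0   0     0  0    1 ]
  [ 0   0     0  0    0 ]
Subtract 2/9 times r3 from r2.
  [ 1  -3  -9/4  2  0 ]
  [ 0   0     1  0  0 ]
  [ 0   0     0  0  1 ]
  [ 0   0     0  0  0 ]
Add 9/4 times r2 to r1.
  [ 1  -3  0  2  0 ]
  [ 0   0  1  0  0 ]
  [ 0   0  0  0  1 ]
  [ 0   0  0  0  0 ]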